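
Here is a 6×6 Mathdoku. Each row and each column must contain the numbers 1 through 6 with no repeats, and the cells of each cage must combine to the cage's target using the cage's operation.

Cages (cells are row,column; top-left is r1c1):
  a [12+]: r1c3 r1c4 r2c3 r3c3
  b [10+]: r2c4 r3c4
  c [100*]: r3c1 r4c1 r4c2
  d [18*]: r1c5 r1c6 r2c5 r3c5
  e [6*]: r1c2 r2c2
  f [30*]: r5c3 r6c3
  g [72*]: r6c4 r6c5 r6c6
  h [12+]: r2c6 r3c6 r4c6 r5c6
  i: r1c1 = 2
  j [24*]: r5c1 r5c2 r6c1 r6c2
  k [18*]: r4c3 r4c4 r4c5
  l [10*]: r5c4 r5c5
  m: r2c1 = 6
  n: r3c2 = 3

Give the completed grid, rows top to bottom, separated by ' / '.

2 6 4 5 1 3 / 6 1 2 4 3 5 / 5 3 1 6 2 4 / 4 5 3 1 6 2 / 3 4 6 2 5 1 / 1 2 5 3 4 6

Cage i is given, so r1c1 = 2.
Cage m is given; hence r2c1 = 6.
6 is placed in row 2, leaving r2c4 = 4.
The 3 cells of cage c must have product 100, which forces r3c1 = 5.
Cage n is given; hence r3c2 = 3.
Column 4 now contains 4, which forces r3c4 = 6.
Cage c needs product 100, which forces r4c1 = 4.
Cage c needs product 100, so r4c2 = 5.
6 is placed in column 4, which forces r6c4 = 3.
Cage e's pair has product 6, which forces r1c2 = 6.
Row 1 now contains 6, so r1c5 = 1.
1 is placed in row 1, so r1c6 = 3.
The two cells of cage e must have product 6, leaving r2c2 = 1.
Cage d has product 18, so r2c5 = 3.
Column 5 already has 1, leaving r3c5 = 2.
Column 4 already has 3, which forces r4c4 = 1.
3 is placed in column 5, leaving r4c5 = 6.
Row 4 already has 6; hence r4c6 = 2.
The 4 cells of cage j must have product 24; hence r5c1 = 3.
2 is placed in column 5, which forces r5c5 = 5.
Row 6 now contains 3, so r6c1 = 1.
Column 5 already has 6, so r6c5 = 4.
Row 6 already has 4, so r6c6 = 6.
Cage a has sum 12, leaving r1c3 = 4.
1 is placed in row 1, which forces r1c4 = 5.
Cage a has sum 12, so r2c3 = 2.
Column 6 already has 2, leaving r2c6 = 5.
The 4 cells of cage a must have sum 12, which forces r3c3 = 1.
Row 3 now contains 1, so r3c6 = 4.
Row 4 already has 6, leaving r4c3 = 3.
Cage j needs product 24, so r5c2 = 4.
5 is placed in row 5, which forces r5c3 = 6.
5 is placed in row 5, which forces r5c4 = 2.
Column 6 now contains 4; hence r5c6 = 1.
Row 6 already has 4, leaving r6c2 = 2.
6 is placed in row 6, so r6c3 = 5.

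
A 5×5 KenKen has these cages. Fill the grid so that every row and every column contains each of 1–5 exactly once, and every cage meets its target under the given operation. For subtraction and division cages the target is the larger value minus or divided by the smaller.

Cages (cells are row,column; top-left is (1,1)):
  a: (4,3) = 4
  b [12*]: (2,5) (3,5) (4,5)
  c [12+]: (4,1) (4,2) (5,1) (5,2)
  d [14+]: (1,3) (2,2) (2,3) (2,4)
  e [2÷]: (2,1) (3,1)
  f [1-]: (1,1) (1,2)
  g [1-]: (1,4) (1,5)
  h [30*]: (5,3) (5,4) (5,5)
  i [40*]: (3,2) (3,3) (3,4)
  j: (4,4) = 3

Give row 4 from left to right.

5 2 4 3 1

Cage a is given, which forces (4,3) = 4.
Cage j is a single given cell, which forces (4,4) = 3.
Row 4 already has 3; hence (4,5) = 1.
Row 3 needs a 1, and only (3,1) is open for it.
Cage e's pair has quotient 2, leaving (2,1) = 2.
Column 1 now contains 2; hence (4,1) = 5.
Row 4 now contains 5; hence (4,2) = 2.
Cage c has sum 12, leaving (5,1) = 4.
Cage c needs sum 12, which forces (5,2) = 1.
4 is placed in column 1, leaving (1,1) = 3.
The two cells of cage f must have difference 1, so (1,2) = 4.
4 is placed in column 2; hence (3,2) = 5.
5 is placed in row 3, leaving (3,3) = 2.
2 is placed in row 3, which forces (3,4) = 4.
Row 3 already has 4; hence (3,5) = 3.
Column 3 already has 2, which forces (1,3) = 5.
Cage g needs two cells with difference 1; hence (1,4) = 1.
Cage g's pair has difference 1, leaving (1,5) = 2.
Column 2 now contains 5; hence (2,2) = 3.
The 4 cells of cage d must have sum 14, which forces (2,3) = 1.
Cage d has sum 14, which forces (2,4) = 5.
Column 5 already has 3, so (2,5) = 4.
Cage h needs product 30, so (5,3) = 3.
5 is placed in column 4, so (5,4) = 2.
Column 5 already has 2, which forces (5,5) = 5.
The full grid is 3 4 5 1 2 / 2 3 1 5 4 / 1 5 2 4 3 / 5 2 4 3 1 / 4 1 3 2 5.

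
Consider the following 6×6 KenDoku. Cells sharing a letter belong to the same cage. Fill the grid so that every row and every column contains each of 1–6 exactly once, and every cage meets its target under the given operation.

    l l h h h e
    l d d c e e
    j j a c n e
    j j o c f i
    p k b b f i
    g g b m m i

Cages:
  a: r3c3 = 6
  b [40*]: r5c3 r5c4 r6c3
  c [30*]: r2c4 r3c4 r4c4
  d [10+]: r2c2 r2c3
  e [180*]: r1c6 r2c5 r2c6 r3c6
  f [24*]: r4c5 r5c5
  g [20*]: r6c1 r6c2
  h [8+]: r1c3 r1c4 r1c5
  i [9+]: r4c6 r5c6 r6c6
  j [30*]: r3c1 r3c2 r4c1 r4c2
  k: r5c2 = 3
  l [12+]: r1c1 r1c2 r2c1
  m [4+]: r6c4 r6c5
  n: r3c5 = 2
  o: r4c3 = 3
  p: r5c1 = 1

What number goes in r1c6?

3

A is a freebie, which forces r3c3 = 6.
Cage n is given; hence r3c5 = 2.
Cage o is given; hence r4c3 = 3.
P is a freebie, so r5c1 = 1.
Cage k is a single given cell; hence r5c2 = 3.
Cage d's pair has sum 10; hence r2c2 = 6.
Column 3 already has 6, leaving r2c3 = 4.
Cage j needs product 30, which forces r3c1 = 3.
Cage e has product 180, leaving r2c5 = 3.
The 3 cells of cage b must have product 40, which forces r5c4 = 4.
4 is placed in row 5; hence r5c5 = 6.
Column 5 now contains 3, so r6c5 = 1.
The 3 cells of cage c must have product 30; hence r4c4 = 6.
6 is placed in column 5, leaving r4c5 = 4.
Row 4 now contains 4, so r4c6 = 1.
Row 6 already has 1; hence r6c4 = 3.
3 is placed in row 6; hence r6c6 = 6.
4 is placed in column 5, which forces r1c5 = 5.
Column 6 now contains 6, which forces r1c6 = 3.
Cage e needs product 180, leaving r2c6 = 5.
Cage j has product 30, so r3c2 = 1.
Row 3 already has 1, which forces r3c4 = 5.
The 4 cells of cage e must have product 180, so r3c6 = 4.
Cage i needs sum 9, leaving r5c6 = 2.
Cage l needs sum 12, so r1c1 = 6.
Column 2 already has 1; hence r1c2 = 4.
Row 2 already has 5, leaving r2c1 = 2.
Row 2 already has 5; hence r2c4 = 1.
Column 1 already has 2, so r4c1 = 5.
5 is placed in row 4, leaving r4c2 = 2.
Row 5 now contains 2, leaving r5c3 = 5.
Column 1 already has 5; hence r6c1 = 4.
Column 2 now contains 4, so r6c2 = 5.
Cage b needs product 40, leaving r6c3 = 2.
Column 3 now contains 2; hence r1c3 = 1.
Column 4 already has 1, leaving r1c4 = 2.
Filled in: 6 4 1 2 5 3 / 2 6 4 1 3 5 / 3 1 6 5 2 4 / 5 2 3 6 4 1 / 1 3 5 4 6 2 / 4 5 2 3 1 6.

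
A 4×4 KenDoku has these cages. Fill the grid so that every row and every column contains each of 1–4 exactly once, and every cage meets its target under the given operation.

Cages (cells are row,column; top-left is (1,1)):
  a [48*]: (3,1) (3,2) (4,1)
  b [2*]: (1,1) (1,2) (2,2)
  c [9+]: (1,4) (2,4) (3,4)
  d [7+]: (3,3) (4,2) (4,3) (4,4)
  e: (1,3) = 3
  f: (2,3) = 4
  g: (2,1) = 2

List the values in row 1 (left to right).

Cage b has product 2; hence (1,1) = 1.
Cage b has product 2; hence (1,2) = 2.
E is a freebie, so (1,3) = 3.
Row 1 now contains 3, which forces (1,4) = 4.
G is a freebie, leaving (2,1) = 2.
Cage b has product 2; hence (2,2) = 1.
Cage f is a single given cell, which forces (2,3) = 4.
Row 2 already has 2, leaving (2,4) = 3.
The 3 cells of cage a must have product 48; hence (3,1) = 3.
The 3 cells of cage a must have product 48, so (3,2) = 4.
The 4 cells of cage d must have sum 7; hence (3,3) = 1.
Column 4 now contains 3, leaving (3,4) = 2.
Cage a has product 48, so (4,1) = 4.
Column 2 now contains 1, leaving (4,2) = 3.
Column 3 now contains 3, so (4,3) = 2.
Column 4 now contains 2; hence (4,4) = 1.
The full grid is 1 2 3 4 / 2 1 4 3 / 3 4 1 2 / 4 3 2 1.

1 2 3 4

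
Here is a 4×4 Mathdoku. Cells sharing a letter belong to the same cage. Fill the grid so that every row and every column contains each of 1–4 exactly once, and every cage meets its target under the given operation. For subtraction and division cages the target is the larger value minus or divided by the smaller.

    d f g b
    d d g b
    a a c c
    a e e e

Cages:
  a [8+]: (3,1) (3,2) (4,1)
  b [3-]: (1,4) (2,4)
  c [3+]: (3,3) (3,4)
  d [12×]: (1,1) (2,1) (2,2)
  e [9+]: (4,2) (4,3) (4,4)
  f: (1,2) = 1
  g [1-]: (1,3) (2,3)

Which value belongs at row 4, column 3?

2

Cage f is given, which forces (1,2) = 1.
1 is placed in row 1; hence (1,4) = 4.
Column 4 now contains 4; hence (2,4) = 1.
Column 4 now contains 1; hence (3,4) = 2.
Column 4 now contains 2; hence (4,4) = 3.
Cage d has product 12, so (1,1) = 2.
Row 1 now contains 2, which forces (1,3) = 3.
Cage d has product 12; hence (2,1) = 3.
The 3 cells of cage d must have product 12, so (2,2) = 2.
Row 2 already has 2, leaving (2,3) = 4.
2 is placed in row 3; hence (3,3) = 1.
2 is placed in column 2, which forces (4,2) = 4.
Column 3 now contains 4, which forces (4,3) = 2.
1 is placed in row 3; hence (3,1) = 4.
Column 2 already has 4; hence (3,2) = 3.
Row 4 already has 4, which forces (4,1) = 1.
The full grid is 2 1 3 4 / 3 2 4 1 / 4 3 1 2 / 1 4 2 3.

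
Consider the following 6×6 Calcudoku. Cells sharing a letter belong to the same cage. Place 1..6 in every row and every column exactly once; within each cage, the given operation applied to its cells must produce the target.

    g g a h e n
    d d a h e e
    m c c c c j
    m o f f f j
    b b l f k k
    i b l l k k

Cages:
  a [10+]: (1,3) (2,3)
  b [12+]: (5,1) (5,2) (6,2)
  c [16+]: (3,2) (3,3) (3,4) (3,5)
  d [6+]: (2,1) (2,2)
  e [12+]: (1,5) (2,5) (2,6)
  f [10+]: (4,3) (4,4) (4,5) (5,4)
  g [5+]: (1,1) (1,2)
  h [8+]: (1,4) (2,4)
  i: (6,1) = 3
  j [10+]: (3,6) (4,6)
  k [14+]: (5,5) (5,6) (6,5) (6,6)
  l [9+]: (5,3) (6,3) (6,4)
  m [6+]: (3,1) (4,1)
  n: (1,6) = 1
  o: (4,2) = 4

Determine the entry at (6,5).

4

N is a freebie, so (1,6) = 1.
Cage o is a single given cell, which forces (4,2) = 4.
Row 4 already has 4, which forces (4,6) = 6.
I is a freebie, leaving (6,1) = 3.
Cage g needs two cells with sum 5, so (1,1) = 2.
Cage g's pair has sum 5, which forces (1,2) = 3.
Column 6 now contains 6, so (3,6) = 4.
In row 3, 1 can only go at (3,1), so (3,1) = 1.
Column 1 now contains 1, which forces (4,1) = 5.
Column 1 now contains 5; hence (2,1) = 4.
Cage d's pair has sum 6, leaving (2,2) = 2.
Row 2 now contains 4, so (2,3) = 6.
2 is placed in row 2, so (2,4) = 3.
3 is placed in row 2, which forces (2,6) = 5.
Column 1 now contains 4, so (5,1) = 6.
Cage f has sum 10, so (5,4) = 4.
Column 6 now contains 5, which forces (6,6) = 2.
Column 3 now contains 6; hence (1,3) = 4.
The two cells of cage h must have sum 8, which forces (1,4) = 5.
Cage e has sum 12, leaving (1,5) = 6.
Row 2 already has 5, so (2,5) = 1.
The 4 cells of cage k must have sum 14, which forces (5,5) = 5.
Column 6 already has 2, leaving (5,6) = 3.
Cage k has sum 14, which forces (6,5) = 4.
5 is placed in row 5, leaving (5,2) = 1.
Row 5 already has 3; hence (5,3) = 2.
The 3 cells of cage b must have sum 12, which forces (6,2) = 5.
The 3 cells of cage l must have sum 9, leaving (6,3) = 1.
The 3 cells of cage l must have sum 9, so (6,4) = 6.
Column 2 now contains 5, leaving (3,2) = 6.
The 4 cells of cage c must have sum 16, leaving (3,3) = 5.
Column 4 already has 6, which forces (3,4) = 2.
Cage c needs sum 16, which forces (3,5) = 3.
1 is placed in column 3, which forces (4,3) = 3.
The 4 cells of cage f must have sum 10; hence (4,4) = 1.
Cage f needs sum 10; hence (4,5) = 2.
Filled in: 2 3 4 5 6 1 / 4 2 6 3 1 5 / 1 6 5 2 3 4 / 5 4 3 1 2 6 / 6 1 2 4 5 3 / 3 5 1 6 4 2.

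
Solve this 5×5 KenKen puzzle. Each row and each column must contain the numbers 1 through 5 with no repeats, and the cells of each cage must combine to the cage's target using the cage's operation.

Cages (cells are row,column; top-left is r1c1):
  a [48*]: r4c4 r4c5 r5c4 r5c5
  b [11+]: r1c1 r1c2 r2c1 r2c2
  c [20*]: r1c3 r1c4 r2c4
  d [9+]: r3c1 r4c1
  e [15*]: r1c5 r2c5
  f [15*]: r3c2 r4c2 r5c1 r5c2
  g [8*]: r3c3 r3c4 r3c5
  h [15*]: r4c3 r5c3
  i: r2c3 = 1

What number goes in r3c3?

2

I is a freebie, which forces r2c3 = 1.
Cage f has product 15; hence r5c1 = 1.
The only place for 3 in row 3 is r3c2.
Cage f needs product 15, so r4c2 = 1.
Column 2 already has 3, which forces r5c2 = 5.
5 is placed in row 5; hence r5c3 = 3.
Column 3 now contains 3; hence r4c3 = 5.
Cage d needs two cells with sum 9, which forces r3c1 = 5.
Row 4 already has 5; hence r4c1 = 4.
In row 1, 1 can only go at r1c4, so r1c4 = 1.
The 3 cells of cage c must have product 20, leaving r1c3 = 4.
Cage c needs product 20; hence r2c4 = 5.
5 is placed in row 2, leaving r2c5 = 3.
4 is placed in column 3; hence r3c3 = 2.
Row 3 already has 2; hence r3c4 = 4.
The 3 cells of cage g must have product 8; hence r3c5 = 1.
3 is placed in column 5, so r4c5 = 2.
Column 4 already has 4, leaving r5c4 = 2.
Column 5 now contains 2, leaving r5c5 = 4.
Cage b has sum 11, so r1c1 = 3.
Row 1 already has 4; hence r1c2 = 2.
3 is placed in column 5, which forces r1c5 = 5.
Row 2 already has 3, leaving r2c1 = 2.
The 4 cells of cage b must have sum 11, which forces r2c2 = 4.
Row 4 already has 2, so r4c4 = 3.
The full grid is 3 2 4 1 5 / 2 4 1 5 3 / 5 3 2 4 1 / 4 1 5 3 2 / 1 5 3 2 4.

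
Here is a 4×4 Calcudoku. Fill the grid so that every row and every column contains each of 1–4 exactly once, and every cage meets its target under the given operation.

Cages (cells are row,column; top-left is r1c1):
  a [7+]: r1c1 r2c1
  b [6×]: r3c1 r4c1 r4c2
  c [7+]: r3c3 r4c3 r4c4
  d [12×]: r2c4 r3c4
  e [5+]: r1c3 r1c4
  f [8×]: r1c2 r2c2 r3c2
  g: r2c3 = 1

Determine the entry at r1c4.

Cage g is a single given cell, leaving r2c3 = 1.
Row 2 needs a 2, and only r2c2 is open for it.
The only place for 4 in row 4 is r4c3.
4 is placed in column 3, which forces r3c3 = 2.
The 3 cells of cage c must have sum 7, so r4c4 = 1.
2 is placed in column 3, so r1c3 = 3.
Cage e needs two cells with sum 5, so r1c4 = 2.
Cage b has product 6; hence r3c1 = 1.
Row 3 already has 1, which forces r3c2 = 4.
4 is placed in row 3, which forces r3c4 = 3.
The 3 cells of cage b must have product 6; hence r4c1 = 2.
1 is placed in row 4, leaving r4c2 = 3.
Row 1 already has 3, so r1c1 = 4.
Column 2 already has 4; hence r1c2 = 1.
Cage a's pair has sum 7, which forces r2c1 = 3.
Column 4 now contains 3, so r2c4 = 4.
Completed grid: 4 1 3 2 / 3 2 1 4 / 1 4 2 3 / 2 3 4 1.

2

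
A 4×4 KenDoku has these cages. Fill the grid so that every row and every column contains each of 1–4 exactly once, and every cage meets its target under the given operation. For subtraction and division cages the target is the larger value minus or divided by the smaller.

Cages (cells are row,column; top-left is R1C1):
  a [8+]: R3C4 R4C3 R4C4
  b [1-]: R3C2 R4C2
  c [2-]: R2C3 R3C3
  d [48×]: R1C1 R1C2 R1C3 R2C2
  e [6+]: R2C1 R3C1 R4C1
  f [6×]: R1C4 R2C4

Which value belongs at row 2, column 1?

In column 1, 4 can only go at R1C1, so R1C1 = 4.
The 3 cells of cage a must have sum 8; hence R4C3 = 3.
Cage d has product 48, leaving R1C2 = 3.
Row 1 now contains 3, so R1C4 = 2.
Column 4 now contains 2, so R2C4 = 3.
Row 1 now contains 2; hence R1C3 = 1.
The 4 cells of cage d must have product 48, leaving R2C2 = 4.
4 is placed in row 2, which forces R2C3 = 2.
Cage e has sum 6, so R3C1 = 3.
Column 3 already has 2; hence R3C3 = 4.
4 is placed in row 3, which forces R3C4 = 1.
Column 4 already has 1, which forces R4C4 = 4.
Row 2 now contains 2, so R2C1 = 1.
Row 3 now contains 1; hence R3C2 = 2.
Cage e has sum 6; hence R4C1 = 2.
Cage b's pair has difference 1, so R4C2 = 1.
Completed grid: 4 3 1 2 / 1 4 2 3 / 3 2 4 1 / 2 1 3 4.

1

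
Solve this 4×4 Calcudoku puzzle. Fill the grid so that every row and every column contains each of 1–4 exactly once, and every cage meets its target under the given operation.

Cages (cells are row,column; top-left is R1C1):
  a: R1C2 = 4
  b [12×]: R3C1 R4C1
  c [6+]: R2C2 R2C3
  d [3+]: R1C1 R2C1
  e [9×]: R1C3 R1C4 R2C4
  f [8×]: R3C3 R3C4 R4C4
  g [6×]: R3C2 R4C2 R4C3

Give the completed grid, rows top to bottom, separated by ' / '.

Cage a is given, which forces R1C2 = 4.
Cage e has product 9, leaving R1C3 = 3.
The 3 cells of cage e must have product 9, so R1C4 = 1.
Column 2 already has 4; hence R2C2 = 2.
Row 2 now contains 2; hence R2C3 = 4.
The 3 cells of cage e must have product 9, leaving R2C4 = 3.
Row 1 now contains 1; hence R1C1 = 2.
Row 2 now contains 2, so R2C1 = 1.
Cage f has product 8, which forces R3C3 = 1.
Cage g has product 6, so R4C3 = 2.
Row 4 already has 2, so R4C4 = 4.
Cage b's pair has product 12, so R3C1 = 4.
1 is placed in row 3, which forces R3C2 = 3.
Column 4 now contains 4, leaving R3C4 = 2.
Row 4 already has 4, so R4C1 = 3.
The 3 cells of cage g must have product 6, which forces R4C2 = 1.

2 4 3 1 / 1 2 4 3 / 4 3 1 2 / 3 1 2 4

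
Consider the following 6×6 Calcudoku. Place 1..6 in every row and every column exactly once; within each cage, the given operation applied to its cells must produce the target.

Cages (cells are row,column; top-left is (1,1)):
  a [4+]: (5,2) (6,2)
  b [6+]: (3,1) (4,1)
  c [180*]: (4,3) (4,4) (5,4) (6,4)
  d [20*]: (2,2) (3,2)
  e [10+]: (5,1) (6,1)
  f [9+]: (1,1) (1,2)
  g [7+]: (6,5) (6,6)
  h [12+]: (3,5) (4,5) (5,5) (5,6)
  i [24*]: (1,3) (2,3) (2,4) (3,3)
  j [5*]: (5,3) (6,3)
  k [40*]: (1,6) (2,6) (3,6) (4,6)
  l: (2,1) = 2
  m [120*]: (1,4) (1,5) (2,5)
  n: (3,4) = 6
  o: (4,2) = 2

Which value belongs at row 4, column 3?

Cage l is a single given cell, leaving (2,1) = 2.
N is a freebie, so (3,4) = 6.
O is a freebie, so (4,2) = 2.
The only place for 3 in column 1 is (1,1).
Cage f needs two cells with sum 9, leaving (1,2) = 6.
The 3 cells of cage m must have product 120, so (2,5) = 6.
The only place for 6 in row 4 is (4,3).
Column 4 needs a 1, and only (2,4) is open for it.
The only place for 1 in row 1 is (1,6).
Cage k has product 40; hence (3,6) = 2.
Cage i has product 24, so (1,3) = 2.
Row 2 needs a 3, and only (2,3) is open for it.
Column 3 already has 3, leaving (3,3) = 4.
Cage d needs two cells with product 20, leaving (2,2) = 4.
Row 2 already has 4, leaving (2,6) = 5.
Row 3 already has 4, so (3,2) = 5.
Column 6 now contains 5, so (4,6) = 4.
Row 3 already has 5, which forces (3,1) = 1.
Row 3 now contains 1, so (3,5) = 3.
Cage b needs two cells with sum 6, which forces (4,1) = 5.
Row 4 now contains 5, so (4,4) = 3.
Row 4 now contains 5, so (4,5) = 1.
Column 5 already has 1, so (6,5) = 4.
Cage m needs product 120, so (1,4) = 4.
Column 5 now contains 4; hence (1,5) = 5.
Cage e needs two cells with sum 10; hence (5,1) = 4.
5 is placed in column 5, so (5,5) = 2.
4 is placed in row 6, which forces (6,1) = 6.
The two cells of cage g must have sum 7, leaving (6,6) = 3.
Cage a's pair has sum 4; hence (5,2) = 3.
2 is placed in row 5, leaving (5,4) = 5.
3 is placed in column 6; hence (5,6) = 6.
3 is placed in row 6; hence (6,2) = 1.
Row 6 now contains 1; hence (6,3) = 5.
Cage c has product 180, so (6,4) = 2.
Row 5 now contains 5, leaving (5,3) = 1.
The full grid is 3 6 2 4 5 1 / 2 4 3 1 6 5 / 1 5 4 6 3 2 / 5 2 6 3 1 4 / 4 3 1 5 2 6 / 6 1 5 2 4 3.

6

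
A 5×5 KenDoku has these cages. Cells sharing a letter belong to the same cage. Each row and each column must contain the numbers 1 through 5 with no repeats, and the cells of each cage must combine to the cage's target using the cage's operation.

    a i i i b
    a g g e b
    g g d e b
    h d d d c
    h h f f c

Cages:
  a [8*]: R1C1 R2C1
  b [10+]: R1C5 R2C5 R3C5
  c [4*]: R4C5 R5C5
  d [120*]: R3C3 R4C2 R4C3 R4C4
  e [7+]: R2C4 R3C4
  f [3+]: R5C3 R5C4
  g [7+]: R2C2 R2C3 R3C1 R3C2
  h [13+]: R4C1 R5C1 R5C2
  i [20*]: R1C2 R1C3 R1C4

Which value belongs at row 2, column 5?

5

Row 1 needs a 3, and only R1C5 is open for it.
Row 1 needs a 2, and only R1C1 is open for it.
Column 1 already has 2, leaving R2C1 = 4.
Column 1 already has 4, so R4C1 = 5.
5 is placed in column 1, which forces R5C1 = 3.
Column 1 now contains 3; hence R3C1 = 1.
Cage d needs product 120; hence R3C3 = 5.
Row 3 already has 5, so R3C5 = 2.
The 3 cells of cage h must have sum 13; hence R5C2 = 5.
Cage i needs product 20, leaving R1C4 = 5.
The two cells of cage e must have sum 7, which forces R2C4 = 3.
Column 5 now contains 2, so R2C5 = 5.
2 is placed in row 3, leaving R3C2 = 3.
2 is placed in row 3; hence R3C4 = 4.
4 is placed in column 4, which forces R4C4 = 2.
Column 4 already has 2, leaving R5C4 = 1.
1 is placed in row 5, leaving R5C5 = 4.
2 is placed in row 4; hence R4C2 = 4.
The 4 cells of cage d must have product 120, leaving R4C3 = 3.
Column 5 already has 4, so R4C5 = 1.
1 is placed in row 5, which forces R5C3 = 2.
Column 2 now contains 4; hence R1C2 = 1.
The 3 cells of cage i must have product 20, leaving R1C3 = 4.
The 4 cells of cage g must have sum 7, so R2C2 = 2.
Column 3 already has 2, leaving R2C3 = 1.
Completed grid: 2 1 4 5 3 / 4 2 1 3 5 / 1 3 5 4 2 / 5 4 3 2 1 / 3 5 2 1 4.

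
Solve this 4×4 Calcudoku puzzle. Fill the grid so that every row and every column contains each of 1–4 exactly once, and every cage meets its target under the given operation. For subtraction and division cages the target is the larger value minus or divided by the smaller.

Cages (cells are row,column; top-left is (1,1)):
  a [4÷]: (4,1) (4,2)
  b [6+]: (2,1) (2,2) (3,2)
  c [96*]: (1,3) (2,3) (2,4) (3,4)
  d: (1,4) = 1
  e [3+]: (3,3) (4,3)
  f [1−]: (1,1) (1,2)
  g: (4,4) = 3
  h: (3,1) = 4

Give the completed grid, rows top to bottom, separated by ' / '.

Cage d is a single given cell; hence (1,4) = 1.
H is a freebie, which forces (3,1) = 4.
Column 1 already has 4; hence (4,1) = 1.
Row 4 already has 1, which forces (4,2) = 4.
Row 4 already has 1, so (4,3) = 2.
Cage g is a single given cell, leaving (4,4) = 3.
The 4 cells of cage c must have product 96, which forces (1,3) = 4.
The 4 cells of cage c must have product 96, leaving (2,3) = 3.
The 4 cells of cage c must have product 96, leaving (2,4) = 4.
Column 3 already has 2, leaving (3,3) = 1.
3 is placed in column 4, which forces (3,4) = 2.
Row 2 now contains 3, so (2,1) = 2.
Cage b needs sum 6, which forces (2,2) = 1.
Row 3 already has 2, which forces (3,2) = 3.
Column 1 already has 2, which forces (1,1) = 3.
3 is placed in column 2, leaving (1,2) = 2.

3 2 4 1 / 2 1 3 4 / 4 3 1 2 / 1 4 2 3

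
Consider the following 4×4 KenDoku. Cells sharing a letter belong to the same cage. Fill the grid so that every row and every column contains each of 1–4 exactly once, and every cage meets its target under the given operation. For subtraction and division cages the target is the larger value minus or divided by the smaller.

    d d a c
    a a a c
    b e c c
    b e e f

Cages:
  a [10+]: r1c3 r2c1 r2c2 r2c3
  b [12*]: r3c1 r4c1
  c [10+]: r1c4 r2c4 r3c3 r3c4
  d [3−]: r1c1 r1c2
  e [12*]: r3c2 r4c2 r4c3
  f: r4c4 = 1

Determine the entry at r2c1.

Cage f is given, which forces r4c4 = 1.
Cage c has sum 10, leaving r3c3 = 1.
Row 3 now contains 1, leaving r3c2 = 2.
Cage e has product 12, leaving r4c2 = 3.
Cage e needs product 12; hence r4c3 = 2.
Cage a needs sum 10, leaving r2c1 = 2.
Cage a needs sum 10, leaving r2c2 = 1.
The two cells of cage b must have product 12, so r3c1 = 3.
3 is placed in row 3, leaving r3c4 = 4.
3 is placed in row 4, leaving r4c1 = 4.
Column 1 already has 4, which forces r1c1 = 1.
Column 2 already has 1, leaving r1c2 = 4.
Row 1 now contains 4, leaving r1c3 = 3.
Cage c needs sum 10, leaving r1c4 = 2.
Column 3 now contains 3, so r2c3 = 4.
Column 4 already has 4; hence r2c4 = 3.
Completed grid: 1 4 3 2 / 2 1 4 3 / 3 2 1 4 / 4 3 2 1.

2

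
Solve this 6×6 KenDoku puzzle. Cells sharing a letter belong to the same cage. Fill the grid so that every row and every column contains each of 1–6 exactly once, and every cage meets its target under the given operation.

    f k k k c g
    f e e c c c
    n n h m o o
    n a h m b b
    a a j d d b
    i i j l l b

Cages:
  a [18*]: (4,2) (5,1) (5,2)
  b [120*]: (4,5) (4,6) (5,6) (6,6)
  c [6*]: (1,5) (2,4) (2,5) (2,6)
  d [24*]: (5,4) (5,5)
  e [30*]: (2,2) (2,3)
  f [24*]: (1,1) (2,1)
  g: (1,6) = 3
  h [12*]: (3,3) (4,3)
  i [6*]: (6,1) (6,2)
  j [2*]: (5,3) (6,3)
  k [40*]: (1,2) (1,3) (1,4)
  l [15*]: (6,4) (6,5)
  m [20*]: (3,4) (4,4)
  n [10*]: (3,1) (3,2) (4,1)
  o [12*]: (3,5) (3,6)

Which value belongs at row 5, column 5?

4

Cage c needs product 6, so (1,5) = 1.
G is a freebie, which forces (1,6) = 3.
The only place for 6 in row 1 is (1,1).
Column 1 now contains 6, leaving (2,1) = 4.
The only place for 5 in row 5 is (5,6).
In row 6, 4 can only go at (6,6), so (6,6) = 4.
In row 3, 3 can only go at (3,3), so (3,3) = 3.
The two cells of cage h must have product 12, so (4,3) = 4.
Row 4 already has 4, which forces (4,4) = 5.
Column 4 now contains 5, leaving (6,4) = 3.
Row 6 now contains 3, so (6,5) = 5.
Cage c needs product 6, so (2,5) = 3.
Column 4 now contains 5, leaving (3,4) = 4.
Column 5 already has 3, which forces (4,5) = 6.
Column 4 already has 4; hence (5,4) = 6.
Column 5 already has 6, so (5,5) = 4.
The two cells of cage i must have product 6; hence (6,1) = 1.
Cage i needs two cells with product 6, leaving (6,2) = 6.
Row 6 now contains 1, so (6,3) = 2.
Cage k needs product 40, leaving (1,2) = 4.
Column 3 already has 2; hence (1,3) = 5.
Column 4 already has 4; hence (1,4) = 2.
Column 2 already has 6, leaving (2,2) = 5.
Cage e's pair has product 30, so (2,3) = 6.
2 is placed in column 4, leaving (2,4) = 1.
1 is placed in row 2; hence (2,6) = 2.
Cage n needs product 10; hence (3,1) = 5.
The 3 cells of cage n must have product 10, which forces (3,2) = 1.
Column 5 already has 6, which forces (3,5) = 2.
Cage o's pair has product 12, which forces (3,6) = 6.
Column 1 now contains 1, so (4,1) = 2.
The 3 cells of cage a must have product 18, which forces (4,2) = 3.
Cage b has product 120, leaving (4,6) = 1.
Column 1 now contains 1; hence (5,1) = 3.
The 3 cells of cage a must have product 18, so (5,2) = 2.
Column 3 already has 2, so (5,3) = 1.
The full grid is 6 4 5 2 1 3 / 4 5 6 1 3 2 / 5 1 3 4 2 6 / 2 3 4 5 6 1 / 3 2 1 6 4 5 / 1 6 2 3 5 4.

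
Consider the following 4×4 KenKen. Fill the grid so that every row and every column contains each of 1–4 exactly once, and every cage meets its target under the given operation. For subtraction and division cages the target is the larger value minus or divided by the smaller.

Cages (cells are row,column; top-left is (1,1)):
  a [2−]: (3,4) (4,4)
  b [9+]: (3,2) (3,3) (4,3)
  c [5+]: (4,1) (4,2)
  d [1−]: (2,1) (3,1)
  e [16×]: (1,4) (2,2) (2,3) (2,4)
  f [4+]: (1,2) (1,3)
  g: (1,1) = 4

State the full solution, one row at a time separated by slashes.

4 1 3 2 / 3 2 1 4 / 2 3 4 1 / 1 4 2 3

G is a freebie; hence (1,1) = 4.
Cage e has product 16, leaving (1,4) = 2.
In row 2, 3 can only go at (2,1), so (2,1) = 3.
The two cells of cage d must have difference 1, which forces (3,1) = 2.
Column 1 now contains 2, so (4,1) = 1.
Row 4 now contains 1, which forces (4,4) = 3.
3 is placed in column 4, so (3,4) = 1.
Row 4 now contains 3, leaving (4,2) = 4.
4 is placed in row 4, so (4,3) = 2.
The 4 cells of cage e must have product 16, which forces (2,2) = 2.
Cage e has product 16, leaving (2,3) = 1.
1 is placed in column 4, so (2,4) = 4.
4 is placed in column 2, which forces (3,2) = 3.
Cage b needs sum 9, so (3,3) = 4.
Column 2 already has 3, leaving (1,2) = 1.
Column 3 now contains 1, leaving (1,3) = 3.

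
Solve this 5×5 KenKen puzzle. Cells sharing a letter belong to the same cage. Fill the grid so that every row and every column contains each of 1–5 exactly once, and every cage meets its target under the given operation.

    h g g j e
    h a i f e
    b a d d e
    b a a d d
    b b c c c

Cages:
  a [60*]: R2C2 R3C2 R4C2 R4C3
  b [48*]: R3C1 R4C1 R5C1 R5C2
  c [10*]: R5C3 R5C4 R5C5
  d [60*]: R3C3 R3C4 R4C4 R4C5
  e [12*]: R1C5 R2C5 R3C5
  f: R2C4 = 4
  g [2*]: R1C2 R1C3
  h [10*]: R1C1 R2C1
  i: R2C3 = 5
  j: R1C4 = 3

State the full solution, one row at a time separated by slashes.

5 2 1 3 4 / 2 1 5 4 3 / 4 5 3 2 1 / 1 3 4 5 2 / 3 4 2 1 5

Cage j is given, leaving R1C4 = 3.
I is a freebie; hence R2C3 = 5.
Cage f is given; hence R2C4 = 4.
Cage h's pair has product 10, leaving R1C1 = 5.
5 is placed in row 2, which forces R2C1 = 2.
The 4 cells of cage b must have product 48, so R5C2 = 4.
The only place for 4 in row 1 is R1C5.
Row 5 needs a 3, and only R5C1 is open for it.
Column 3 needs a 3, and only R3C3 is open for it.
The 3 cells of cage e must have product 12, which forces R2C5 = 3.
The 4 cells of cage d must have product 60, leaving R3C4 = 2.
Row 3 now contains 3; hence R3C5 = 1.
Cage d needs product 60, which forces R4C4 = 5.
Cage d has product 60, leaving R4C5 = 2.
5 is placed in column 4; hence R5C4 = 1.
Column 5 already has 2, which forces R5C5 = 5.
3 is placed in row 2, which forces R2C2 = 1.
Row 3 already has 1, so R3C1 = 4.
Row 3 already has 1, so R3C2 = 5.
The 4 cells of cage b must have product 48, which forces R4C1 = 1.
Cage a has product 60, which forces R4C2 = 3.
Row 4 already has 2; hence R4C3 = 4.
1 is placed in row 5, leaving R5C3 = 2.
1 is placed in column 2, so R1C2 = 2.
Column 3 now contains 2, so R1C3 = 1.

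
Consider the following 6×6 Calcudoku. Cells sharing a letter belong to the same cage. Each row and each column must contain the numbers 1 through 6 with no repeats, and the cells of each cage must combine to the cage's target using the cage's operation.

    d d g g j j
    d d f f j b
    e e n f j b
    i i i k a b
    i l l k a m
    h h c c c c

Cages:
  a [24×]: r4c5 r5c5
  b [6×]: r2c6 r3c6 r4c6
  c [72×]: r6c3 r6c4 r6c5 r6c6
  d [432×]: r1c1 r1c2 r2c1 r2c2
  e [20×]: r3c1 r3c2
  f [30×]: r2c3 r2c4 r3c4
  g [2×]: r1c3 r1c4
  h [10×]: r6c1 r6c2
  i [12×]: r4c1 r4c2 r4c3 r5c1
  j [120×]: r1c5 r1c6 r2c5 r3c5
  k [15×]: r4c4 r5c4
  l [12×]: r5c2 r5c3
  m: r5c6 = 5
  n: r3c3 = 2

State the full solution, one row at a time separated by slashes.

Cage n is given, so r3c3 = 2.
Cage m is a single given cell; hence r5c6 = 5.
Column 3 now contains 2; hence r1c3 = 1.
The two cells of cage g must have product 2, leaving r1c4 = 2.
The two cells of cage k must have product 15, which forces r4c4 = 5.
Row 5 now contains 5; hence r5c4 = 3.
The 3 cells of cage f must have product 30; hence r2c3 = 5.
Cage l's pair has product 12, so r5c2 = 2.
Cage l's pair has product 12, so r5c3 = 6.
6 is placed in row 5, which forces r5c5 = 4.
Column 2 now contains 2, leaving r6c2 = 5.
The 4 cells of cage j must have product 120, leaving r1c6 = 4.
Cage e's pair has product 20; hence r3c1 = 5.
Column 2 already has 5, leaving r3c2 = 4.
Column 2 now contains 2, so r4c2 = 1.
4 is placed in column 5, leaving r4c5 = 6.
Row 5 now contains 2, so r5c1 = 1.
Row 6 now contains 5, so r6c1 = 2.
The 4 cells of cage d must have product 432, which forces r1c1 = 6.
The 4 cells of cage d must have product 432, so r1c2 = 3.
The 4 cells of cage j must have product 120, so r1c5 = 5.
Cage d has product 432, which forces r2c1 = 4.
Cage d has product 432, which forces r2c2 = 6.
6 is placed in row 2, leaving r2c4 = 1.
The 4 cells of cage j must have product 120, so r2c5 = 2.
Row 2 already has 2, which forces r2c6 = 3.
Column 4 now contains 1, which forces r3c4 = 6.
Cage j has product 120, so r3c5 = 3.
Column 6 now contains 3, leaving r3c6 = 1.
Column 1 already has 4, which forces r4c1 = 3.
3 is placed in row 4, so r4c3 = 4.
Column 6 now contains 3; hence r4c6 = 2.
Column 3 already has 4, which forces r6c3 = 3.
Column 4 now contains 6; hence r6c4 = 4.
3 is placed in column 5; hence r6c5 = 1.
Column 6 already has 1, which forces r6c6 = 6.

6 3 1 2 5 4 / 4 6 5 1 2 3 / 5 4 2 6 3 1 / 3 1 4 5 6 2 / 1 2 6 3 4 5 / 2 5 3 4 1 6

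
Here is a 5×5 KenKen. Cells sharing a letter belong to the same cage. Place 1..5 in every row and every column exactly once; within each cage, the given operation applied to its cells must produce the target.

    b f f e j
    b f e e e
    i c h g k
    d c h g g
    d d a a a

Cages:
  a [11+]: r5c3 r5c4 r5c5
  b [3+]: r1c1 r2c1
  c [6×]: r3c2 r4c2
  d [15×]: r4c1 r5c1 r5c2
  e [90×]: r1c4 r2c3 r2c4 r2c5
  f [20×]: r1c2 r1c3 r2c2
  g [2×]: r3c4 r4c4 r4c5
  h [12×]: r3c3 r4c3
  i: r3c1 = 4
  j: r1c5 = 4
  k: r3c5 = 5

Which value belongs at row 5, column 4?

4

The 4 cells of cage e must have product 90, which forces r1c4 = 3.
Cage j is a single given cell; hence r1c5 = 4.
Cage i is a single given cell, leaving r3c1 = 4.
4 is placed in row 3, which forces r3c3 = 3.
Cage g has product 2; hence r3c4 = 1.
K is a freebie, leaving r3c5 = 5.
3 is placed in column 3; hence r4c3 = 4.
Cage g needs product 2, so r4c4 = 2.
Cage g has product 2, leaving r4c5 = 1.
Column 5 already has 5, which forces r5c5 = 2.
Cage e has product 90, leaving r2c3 = 2.
Column 4 already has 2, which forces r2c4 = 5.
Column 5 now contains 2, leaving r2c5 = 3.
Row 3 now contains 3; hence r3c2 = 2.
Row 4 already has 2, leaving r4c2 = 3.
Row 5 now contains 2, so r5c3 = 5.
The 3 cells of cage a must have sum 11, which forces r5c4 = 4.
Cage b needs two cells with sum 3, leaving r1c1 = 2.
Cage f needs product 20, so r1c2 = 5.
Column 3 already has 5, which forces r1c3 = 1.
Row 2 now contains 2, so r2c1 = 1.
Row 2 now contains 2; hence r2c2 = 4.
Row 4 already has 3, so r4c1 = 5.
The 3 cells of cage d must have product 15, so r5c1 = 3.
Row 5 already has 5, leaving r5c2 = 1.
The full grid is 2 5 1 3 4 / 1 4 2 5 3 / 4 2 3 1 5 / 5 3 4 2 1 / 3 1 5 4 2.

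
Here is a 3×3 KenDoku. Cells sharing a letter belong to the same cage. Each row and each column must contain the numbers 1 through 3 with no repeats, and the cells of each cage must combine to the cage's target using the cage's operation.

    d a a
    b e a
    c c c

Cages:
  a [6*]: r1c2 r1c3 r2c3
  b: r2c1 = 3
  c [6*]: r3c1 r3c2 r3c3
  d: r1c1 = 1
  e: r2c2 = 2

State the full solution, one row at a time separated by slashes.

Cage d is given, which forces r1c1 = 1.
B is a freebie, which forces r2c1 = 3.
Cage e is given; hence r2c2 = 2.
2 is placed in row 2; hence r2c3 = 1.
3 is placed in column 1; hence r3c1 = 2.
2 is placed in row 3, leaving r3c3 = 3.
Column 2 now contains 2, leaving r1c2 = 3.
3 is placed in column 3, which forces r1c3 = 2.
Row 3 now contains 3, which forces r3c2 = 1.

1 3 2 / 3 2 1 / 2 1 3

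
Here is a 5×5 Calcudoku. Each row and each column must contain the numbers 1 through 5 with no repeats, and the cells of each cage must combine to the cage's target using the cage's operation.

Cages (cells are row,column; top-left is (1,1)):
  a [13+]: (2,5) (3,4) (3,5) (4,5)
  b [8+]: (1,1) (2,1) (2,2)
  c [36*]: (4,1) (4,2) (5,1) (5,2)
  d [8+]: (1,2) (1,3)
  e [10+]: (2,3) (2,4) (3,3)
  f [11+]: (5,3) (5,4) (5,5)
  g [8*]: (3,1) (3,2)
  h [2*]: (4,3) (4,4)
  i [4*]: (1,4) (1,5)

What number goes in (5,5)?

The only place for 2 in row 1 is (1,1).
2 is placed in column 1; hence (3,1) = 4.
The two cells of cage g must have product 8; hence (3,2) = 2.
In row 4, 5 can only go at (4,5), so (4,5) = 5.
Row 4 needs a 4, and only (4,2) is open for it.
The 4 cells of cage c must have product 36; hence (4,1) = 3.
Cage c has product 36; hence (5,1) = 1.
Column 2 now contains 4, leaving (5,2) = 3.
3 is placed in column 2, so (1,2) = 5.
Cage d needs two cells with sum 8, leaving (1,3) = 3.
Column 1 already has 1, leaving (2,1) = 5.
The 3 cells of cage b must have sum 8, which forces (2,2) = 1.
The 3 cells of cage e must have sum 10, so (2,3) = 2.
Cage e has sum 10, leaving (2,4) = 3.
Row 2 now contains 2; hence (2,5) = 4.
The 3 cells of cage e must have sum 10, which forces (3,3) = 5.
5 is placed in row 3, which forces (3,4) = 1.
Row 3 already has 1, so (3,5) = 3.
Column 3 now contains 2, leaving (4,3) = 1.
Column 4 already has 1, leaving (4,4) = 2.
Column 3 now contains 5, which forces (5,3) = 4.
Row 5 already has 4, which forces (5,4) = 5.
Column 5 already has 4, leaving (5,5) = 2.
Column 4 already has 1, which forces (1,4) = 4.
Column 5 already has 4; hence (1,5) = 1.
Completed grid: 2 5 3 4 1 / 5 1 2 3 4 / 4 2 5 1 3 / 3 4 1 2 5 / 1 3 4 5 2.

2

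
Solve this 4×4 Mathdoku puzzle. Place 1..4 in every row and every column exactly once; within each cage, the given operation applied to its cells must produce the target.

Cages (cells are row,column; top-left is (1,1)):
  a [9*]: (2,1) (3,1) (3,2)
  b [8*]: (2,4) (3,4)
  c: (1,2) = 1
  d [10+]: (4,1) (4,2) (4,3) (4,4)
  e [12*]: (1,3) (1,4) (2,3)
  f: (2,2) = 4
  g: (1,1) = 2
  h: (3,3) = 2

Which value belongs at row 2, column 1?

3

G is a freebie, leaving (1,1) = 2.
Cage c is given, leaving (1,2) = 1.
Cage a needs product 9, so (2,1) = 3.
F is a freebie; hence (2,2) = 4.
Row 2 already has 4, which forces (2,4) = 2.
Cage a has product 9, leaving (3,1) = 1.
Cage a has product 9, leaving (3,2) = 3.
Cage h is given, which forces (3,3) = 2.
Column 4 now contains 2; hence (3,4) = 4.
Column 1 now contains 1, so (4,1) = 4.
Column 2 already has 3, which forces (4,2) = 2.
Cage e has product 12; hence (1,3) = 4.
4 is placed in column 4, which forces (1,4) = 3.
2 is placed in row 2; hence (2,3) = 1.
1 is placed in column 3, which forces (4,3) = 3.
Column 4 already has 3; hence (4,4) = 1.
Filled in: 2 1 4 3 / 3 4 1 2 / 1 3 2 4 / 4 2 3 1.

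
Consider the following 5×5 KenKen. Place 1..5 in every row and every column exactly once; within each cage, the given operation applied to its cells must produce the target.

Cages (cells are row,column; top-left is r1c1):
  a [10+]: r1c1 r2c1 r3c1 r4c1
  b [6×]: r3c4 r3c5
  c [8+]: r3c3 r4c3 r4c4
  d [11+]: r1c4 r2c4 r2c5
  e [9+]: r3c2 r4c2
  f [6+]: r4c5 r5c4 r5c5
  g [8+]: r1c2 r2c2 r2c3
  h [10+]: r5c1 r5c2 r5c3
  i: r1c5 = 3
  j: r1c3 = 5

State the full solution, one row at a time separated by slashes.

2 1 5 4 3 / 1 3 4 2 5 / 4 5 1 3 2 / 3 4 2 5 1 / 5 2 3 1 4

Cage j is a single given cell, so r1c3 = 5.
Cage i is given; hence r1c5 = 3.
Column 5 now contains 3, which forces r3c5 = 2.
Column 5 now contains 2, leaving r4c5 = 1.
Column 5 now contains 1, leaving r5c5 = 4.
Column 5 now contains 4, which forces r2c5 = 5.
Row 3 now contains 2, which forces r3c4 = 3.
Cage f needs sum 6, leaving r5c4 = 1.
3 is placed in row 3, so r3c3 = 1.
1 is placed in row 3, leaving r3c1 = 4.
Row 3 already has 4, leaving r3c2 = 5.
5 is placed in column 2; hence r4c2 = 4.
Row 4 already has 4; hence r4c4 = 5.
Cage g needs sum 8, which forces r1c2 = 1.
Cage g needs sum 8; hence r2c2 = 3.
The 3 cells of cage g must have sum 8; hence r2c3 = 4.
4 is placed in row 2, leaving r2c4 = 2.
Cage c needs sum 8, so r4c3 = 2.
Cage h has sum 10; hence r5c1 = 5.
3 is placed in column 2, leaving r5c2 = 2.
Column 3 now contains 2, which forces r5c3 = 3.
Row 1 now contains 1, which forces r1c1 = 2.
Column 4 already has 2, which forces r1c4 = 4.
Row 2 already has 2, which forces r2c1 = 1.
2 is placed in row 4, which forces r4c1 = 3.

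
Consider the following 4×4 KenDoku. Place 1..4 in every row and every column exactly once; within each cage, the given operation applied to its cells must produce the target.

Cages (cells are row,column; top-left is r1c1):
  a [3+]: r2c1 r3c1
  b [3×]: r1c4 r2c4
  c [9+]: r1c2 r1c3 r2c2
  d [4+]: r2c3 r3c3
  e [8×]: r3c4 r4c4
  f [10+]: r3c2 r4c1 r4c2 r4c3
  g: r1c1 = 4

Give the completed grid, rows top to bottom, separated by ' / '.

Cage g is given, so r1c1 = 4.
Cage c needs sum 9, so r2c2 = 4.
The 4 cells of cage f must have sum 10; hence r4c3 = 4.
4 is placed in row 4, so r4c4 = 2.
Cage f has sum 10, which forces r3c2 = 2.
Column 4 already has 2, which forces r3c4 = 4.
Column 2 already has 2, which forces r1c2 = 3.
Cage c has sum 9, which forces r1c3 = 2.
3 is placed in row 1, which forces r1c4 = 1.
Cage a needs two cells with sum 3, which forces r2c1 = 2.
Column 4 already has 1, leaving r2c4 = 3.
2 is placed in row 3, leaving r3c1 = 1.
Row 3 now contains 1; hence r3c3 = 3.
Column 1 already has 1, which forces r4c1 = 3.
Column 2 already has 3, which forces r4c2 = 1.
Row 2 now contains 3, leaving r2c3 = 1.

4 3 2 1 / 2 4 1 3 / 1 2 3 4 / 3 1 4 2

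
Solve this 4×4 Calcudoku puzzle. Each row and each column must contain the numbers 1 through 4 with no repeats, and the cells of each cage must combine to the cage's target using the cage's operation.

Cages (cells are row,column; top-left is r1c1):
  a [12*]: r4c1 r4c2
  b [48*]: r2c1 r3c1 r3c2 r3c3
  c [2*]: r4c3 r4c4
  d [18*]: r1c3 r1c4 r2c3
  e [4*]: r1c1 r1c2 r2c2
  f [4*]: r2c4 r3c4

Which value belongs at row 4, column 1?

4

Cage d has product 18, so r1c3 = 2.
Cage d has product 18, leaving r1c4 = 3.
The 3 cells of cage d must have product 18, so r2c3 = 3.
Column 3 now contains 2, leaving r4c3 = 1.
Row 4 now contains 1, which forces r4c4 = 2.
2 is placed in row 1; hence r1c1 = 1.
Cage e has product 4, which forces r1c2 = 4.
The 3 cells of cage e must have product 4, which forces r2c2 = 1.
Row 2 now contains 1; hence r2c4 = 4.
Column 1 already has 1; hence r3c1 = 3.
Row 3 now contains 3; hence r3c2 = 2.
Column 3 now contains 1; hence r3c3 = 4.
Column 4 already has 4; hence r3c4 = 1.
Column 1 now contains 3, which forces r4c1 = 4.
Column 2 already has 4; hence r4c2 = 3.
4 is placed in row 2, leaving r2c1 = 2.
Filled in: 1 4 2 3 / 2 1 3 4 / 3 2 4 1 / 4 3 1 2.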